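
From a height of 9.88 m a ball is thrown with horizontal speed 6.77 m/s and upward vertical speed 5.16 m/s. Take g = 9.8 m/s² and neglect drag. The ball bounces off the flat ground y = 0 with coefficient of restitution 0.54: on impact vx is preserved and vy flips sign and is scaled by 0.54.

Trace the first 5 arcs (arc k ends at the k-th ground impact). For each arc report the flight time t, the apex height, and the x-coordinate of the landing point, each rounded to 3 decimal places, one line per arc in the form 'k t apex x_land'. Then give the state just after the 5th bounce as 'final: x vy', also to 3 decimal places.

1 2.041 11.238 13.817
2 1.636 3.277 24.891
3 0.883 0.956 30.870
4 0.477 0.279 34.099
5 0.258 0.081 35.842
final: 35.842 0.681

Arc 1: start y=9.880, vy=5.160 → t=2.041, apex=11.238, x_land=13.817, impact vy=-14.842
  bounce: vy ← 0.54·14.842 = 8.014
Arc 2: start y=0.000, vy=8.014 → t=1.636, apex=3.277, x_land=24.891, impact vy=-8.014
  bounce: vy ← 0.54·8.014 = 4.328
Arc 3: start y=0.000, vy=4.328 → t=0.883, apex=0.956, x_land=30.870, impact vy=-4.328
  bounce: vy ← 0.54·4.328 = 2.337
Arc 4: start y=0.000, vy=2.337 → t=0.477, apex=0.279, x_land=34.099, impact vy=-2.337
  bounce: vy ← 0.54·2.337 = 1.262
Arc 5: start y=0.000, vy=1.262 → t=0.258, apex=0.081, x_land=35.842, impact vy=-1.262
  bounce: vy ← 0.54·1.262 = 0.681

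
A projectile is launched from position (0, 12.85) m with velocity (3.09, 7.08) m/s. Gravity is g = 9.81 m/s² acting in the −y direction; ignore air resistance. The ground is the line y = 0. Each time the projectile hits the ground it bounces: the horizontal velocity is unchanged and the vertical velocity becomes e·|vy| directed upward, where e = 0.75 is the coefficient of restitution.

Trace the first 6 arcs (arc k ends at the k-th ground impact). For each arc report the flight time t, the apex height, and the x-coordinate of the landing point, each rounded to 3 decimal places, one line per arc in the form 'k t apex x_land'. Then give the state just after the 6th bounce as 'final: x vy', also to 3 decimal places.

Arc 1: start y=12.850, vy=7.080 → t=2.494, apex=15.405, x_land=7.706, impact vy=-17.385
  bounce: vy ← 0.75·17.385 = 13.039
Arc 2: start y=0.000, vy=13.039 → t=2.658, apex=8.665, x_land=15.920, impact vy=-13.039
  bounce: vy ← 0.75·13.039 = 9.779
Arc 3: start y=0.000, vy=9.779 → t=1.994, apex=4.874, x_land=22.081, impact vy=-9.779
  bounce: vy ← 0.75·9.779 = 7.334
Arc 4: start y=0.000, vy=7.334 → t=1.495, apex=2.742, x_land=26.701, impact vy=-7.334
  bounce: vy ← 0.75·7.334 = 5.501
Arc 5: start y=0.000, vy=5.501 → t=1.121, apex=1.542, x_land=30.167, impact vy=-5.501
  bounce: vy ← 0.75·5.501 = 4.126
Arc 6: start y=0.000, vy=4.126 → t=0.841, apex=0.868, x_land=32.766, impact vy=-4.126
  bounce: vy ← 0.75·4.126 = 3.094

1 2.494 15.405 7.706
2 2.658 8.665 15.920
3 1.994 4.874 22.081
4 1.495 2.742 26.701
5 1.121 1.542 30.167
6 0.841 0.868 32.766
final: 32.766 3.094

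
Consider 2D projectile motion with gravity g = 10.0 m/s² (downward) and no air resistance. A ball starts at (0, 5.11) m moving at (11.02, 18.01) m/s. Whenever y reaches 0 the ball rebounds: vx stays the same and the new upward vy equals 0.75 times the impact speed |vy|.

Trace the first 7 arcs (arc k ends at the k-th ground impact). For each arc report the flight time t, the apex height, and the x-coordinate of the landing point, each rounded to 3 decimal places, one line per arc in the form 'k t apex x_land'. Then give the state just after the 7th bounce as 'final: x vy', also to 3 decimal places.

1 3.866 21.328 42.607
2 3.098 11.997 76.747
3 2.323 6.748 102.352
4 1.743 3.796 121.556
5 1.307 2.135 135.958
6 0.980 1.201 146.761
7 0.735 0.676 154.862
final: 154.862 2.757

Arc 1: start y=5.110, vy=18.010 → t=3.866, apex=21.328, x_land=42.607, impact vy=-20.653
  bounce: vy ← 0.75·20.653 = 15.490
Arc 2: start y=0.000, vy=15.490 → t=3.098, apex=11.997, x_land=76.747, impact vy=-15.490
  bounce: vy ← 0.75·15.490 = 11.617
Arc 3: start y=0.000, vy=11.617 → t=2.323, apex=6.748, x_land=102.352, impact vy=-11.617
  bounce: vy ← 0.75·11.617 = 8.713
Arc 4: start y=0.000, vy=8.713 → t=1.743, apex=3.796, x_land=121.556, impact vy=-8.713
  bounce: vy ← 0.75·8.713 = 6.535
Arc 5: start y=0.000, vy=6.535 → t=1.307, apex=2.135, x_land=135.958, impact vy=-6.535
  bounce: vy ← 0.75·6.535 = 4.901
Arc 6: start y=0.000, vy=4.901 → t=0.980, apex=1.201, x_land=146.761, impact vy=-4.901
  bounce: vy ← 0.75·4.901 = 3.676
Arc 7: start y=0.000, vy=3.676 → t=0.735, apex=0.676, x_land=154.862, impact vy=-3.676
  bounce: vy ← 0.75·3.676 = 2.757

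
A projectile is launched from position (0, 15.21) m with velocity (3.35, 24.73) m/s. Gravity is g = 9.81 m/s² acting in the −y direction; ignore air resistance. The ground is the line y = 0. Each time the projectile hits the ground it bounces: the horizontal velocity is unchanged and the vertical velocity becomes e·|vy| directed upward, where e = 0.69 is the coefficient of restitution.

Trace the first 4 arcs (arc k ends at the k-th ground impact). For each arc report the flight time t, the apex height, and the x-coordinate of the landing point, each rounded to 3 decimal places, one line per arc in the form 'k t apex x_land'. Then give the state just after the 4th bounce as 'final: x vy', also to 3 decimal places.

Arc 1: start y=15.210, vy=24.730 → t=5.596, apex=46.381, x_land=18.746, impact vy=-30.166
  bounce: vy ← 0.69·30.166 = 20.815
Arc 2: start y=0.000, vy=20.815 → t=4.244, apex=22.082, x_land=32.962, impact vy=-20.815
  bounce: vy ← 0.69·20.815 = 14.362
Arc 3: start y=0.000, vy=14.362 → t=2.928, apex=10.513, x_land=42.771, impact vy=-14.362
  bounce: vy ← 0.69·14.362 = 9.910
Arc 4: start y=0.000, vy=9.910 → t=2.020, apex=5.005, x_land=49.539, impact vy=-9.910
  bounce: vy ← 0.69·9.910 = 6.838

1 5.596 46.381 18.746
2 4.244 22.082 32.962
3 2.928 10.513 42.771
4 2.020 5.005 49.539
final: 49.539 6.838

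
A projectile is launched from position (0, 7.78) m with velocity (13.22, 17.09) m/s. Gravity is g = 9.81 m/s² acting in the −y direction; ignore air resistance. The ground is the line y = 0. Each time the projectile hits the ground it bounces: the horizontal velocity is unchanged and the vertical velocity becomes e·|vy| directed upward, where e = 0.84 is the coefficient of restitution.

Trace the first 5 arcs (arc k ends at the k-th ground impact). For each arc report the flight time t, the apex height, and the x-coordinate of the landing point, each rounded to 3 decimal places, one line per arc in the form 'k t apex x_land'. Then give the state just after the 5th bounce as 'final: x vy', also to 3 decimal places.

Arc 1: start y=7.780, vy=17.090 → t=3.892, apex=22.666, x_land=51.449, impact vy=-21.088
  bounce: vy ← 0.84·21.088 = 17.714
Arc 2: start y=0.000, vy=17.714 → t=3.611, apex=15.993, x_land=99.192, impact vy=-17.714
  bounce: vy ← 0.84·17.714 = 14.880
Arc 3: start y=0.000, vy=14.880 → t=3.034, apex=11.285, x_land=139.296, impact vy=-14.880
  bounce: vy ← 0.84·14.880 = 12.499
Arc 4: start y=0.000, vy=12.499 → t=2.548, apex=7.963, x_land=172.984, impact vy=-12.499
  bounce: vy ← 0.84·12.499 = 10.499
Arc 5: start y=0.000, vy=10.499 → t=2.141, apex=5.618, x_land=201.282, impact vy=-10.499
  bounce: vy ← 0.84·10.499 = 8.819

1 3.892 22.666 51.449
2 3.611 15.993 99.192
3 3.034 11.285 139.296
4 2.548 7.963 172.984
5 2.141 5.618 201.282
final: 201.282 8.819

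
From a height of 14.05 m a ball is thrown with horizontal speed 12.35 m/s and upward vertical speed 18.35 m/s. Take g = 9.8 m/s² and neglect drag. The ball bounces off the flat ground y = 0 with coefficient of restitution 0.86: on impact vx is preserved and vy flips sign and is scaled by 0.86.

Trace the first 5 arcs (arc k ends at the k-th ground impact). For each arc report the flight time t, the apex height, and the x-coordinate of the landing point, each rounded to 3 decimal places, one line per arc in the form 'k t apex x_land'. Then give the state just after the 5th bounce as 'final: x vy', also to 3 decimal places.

1 4.397 31.230 54.303
2 4.342 23.098 107.930
3 3.734 17.083 154.049
4 3.212 12.635 193.711
5 2.762 9.344 227.821
final: 227.821 11.639

Arc 1: start y=14.050, vy=18.350 → t=4.397, apex=31.230, x_land=54.303, impact vy=-24.741
  bounce: vy ← 0.86·24.741 = 21.277
Arc 2: start y=0.000, vy=21.277 → t=4.342, apex=23.098, x_land=107.930, impact vy=-21.277
  bounce: vy ← 0.86·21.277 = 18.298
Arc 3: start y=0.000, vy=18.298 → t=3.734, apex=17.083, x_land=154.049, impact vy=-18.298
  bounce: vy ← 0.86·18.298 = 15.736
Arc 4: start y=0.000, vy=15.736 → t=3.212, apex=12.635, x_land=193.711, impact vy=-15.736
  bounce: vy ← 0.86·15.736 = 13.533
Arc 5: start y=0.000, vy=13.533 → t=2.762, apex=9.344, x_land=227.821, impact vy=-13.533
  bounce: vy ← 0.86·13.533 = 11.639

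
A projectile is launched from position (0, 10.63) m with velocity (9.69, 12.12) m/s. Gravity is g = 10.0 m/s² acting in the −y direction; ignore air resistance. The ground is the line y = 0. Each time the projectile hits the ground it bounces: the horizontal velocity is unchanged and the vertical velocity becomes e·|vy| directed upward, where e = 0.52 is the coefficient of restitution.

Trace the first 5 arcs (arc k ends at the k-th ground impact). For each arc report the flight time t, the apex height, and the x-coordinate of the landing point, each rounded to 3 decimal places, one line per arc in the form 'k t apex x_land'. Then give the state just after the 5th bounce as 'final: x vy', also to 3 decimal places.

1 3.108 17.975 30.117
2 1.972 4.860 49.224
3 1.025 1.314 59.160
4 0.533 0.355 64.327
5 0.277 0.096 67.014
final: 67.014 0.721

Arc 1: start y=10.630, vy=12.120 → t=3.108, apex=17.975, x_land=30.117, impact vy=-18.960
  bounce: vy ← 0.52·18.960 = 9.859
Arc 2: start y=0.000, vy=9.859 → t=1.972, apex=4.860, x_land=49.224, impact vy=-9.859
  bounce: vy ← 0.52·9.859 = 5.127
Arc 3: start y=0.000, vy=5.127 → t=1.025, apex=1.314, x_land=59.160, impact vy=-5.127
  bounce: vy ← 0.52·5.127 = 2.666
Arc 4: start y=0.000, vy=2.666 → t=0.533, apex=0.355, x_land=64.327, impact vy=-2.666
  bounce: vy ← 0.52·2.666 = 1.386
Arc 5: start y=0.000, vy=1.386 → t=0.277, apex=0.096, x_land=67.014, impact vy=-1.386
  bounce: vy ← 0.52·1.386 = 0.721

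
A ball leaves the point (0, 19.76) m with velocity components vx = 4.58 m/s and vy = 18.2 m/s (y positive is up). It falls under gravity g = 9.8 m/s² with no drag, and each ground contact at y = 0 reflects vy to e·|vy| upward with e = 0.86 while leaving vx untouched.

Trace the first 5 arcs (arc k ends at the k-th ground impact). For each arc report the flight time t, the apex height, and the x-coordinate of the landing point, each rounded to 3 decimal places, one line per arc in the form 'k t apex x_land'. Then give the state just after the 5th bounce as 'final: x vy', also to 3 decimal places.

Arc 1: start y=19.760, vy=18.200 → t=4.592, apex=36.660, x_land=21.033, impact vy=-26.806
  bounce: vy ← 0.86·26.806 = 23.053
Arc 2: start y=0.000, vy=23.053 → t=4.705, apex=27.114, x_land=42.580, impact vy=-23.053
  bounce: vy ← 0.86·23.053 = 19.825
Arc 3: start y=0.000, vy=19.825 → t=4.046, apex=20.053, x_land=61.111, impact vy=-19.825
  bounce: vy ← 0.86·19.825 = 17.050
Arc 4: start y=0.000, vy=17.050 → t=3.480, apex=14.831, x_land=77.047, impact vy=-17.050
  bounce: vy ← 0.86·17.050 = 14.663
Arc 5: start y=0.000, vy=14.663 → t=2.992, apex=10.969, x_land=90.753, impact vy=-14.663
  bounce: vy ← 0.86·14.663 = 12.610

1 4.592 36.660 21.033
2 4.705 27.114 42.580
3 4.046 20.053 61.111
4 3.480 14.831 77.047
5 2.992 10.969 90.753
final: 90.753 12.610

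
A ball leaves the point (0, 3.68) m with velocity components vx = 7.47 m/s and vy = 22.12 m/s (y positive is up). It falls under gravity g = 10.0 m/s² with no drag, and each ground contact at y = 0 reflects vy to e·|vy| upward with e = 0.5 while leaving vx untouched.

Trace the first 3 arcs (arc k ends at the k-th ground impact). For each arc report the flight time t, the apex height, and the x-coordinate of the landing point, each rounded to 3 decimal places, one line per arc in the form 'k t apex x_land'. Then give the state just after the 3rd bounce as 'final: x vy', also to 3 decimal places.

Arc 1: start y=3.680, vy=22.120 → t=4.585, apex=28.145, x_land=34.247, impact vy=-23.725
  bounce: vy ← 0.5·23.725 = 11.863
Arc 2: start y=0.000, vy=11.863 → t=2.373, apex=7.036, x_land=51.969, impact vy=-11.863
  bounce: vy ← 0.5·11.863 = 5.931
Arc 3: start y=0.000, vy=5.931 → t=1.186, apex=1.759, x_land=60.831, impact vy=-5.931
  bounce: vy ← 0.5·5.931 = 2.966

1 4.585 28.145 34.247
2 2.373 7.036 51.969
3 1.186 1.759 60.831
final: 60.831 2.966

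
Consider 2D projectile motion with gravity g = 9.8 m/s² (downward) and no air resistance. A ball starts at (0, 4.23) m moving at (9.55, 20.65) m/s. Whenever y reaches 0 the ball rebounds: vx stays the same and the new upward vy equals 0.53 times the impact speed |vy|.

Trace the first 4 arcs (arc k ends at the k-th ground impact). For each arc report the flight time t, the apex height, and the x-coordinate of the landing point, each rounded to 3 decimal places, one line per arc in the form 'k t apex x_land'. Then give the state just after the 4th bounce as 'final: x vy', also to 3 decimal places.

Arc 1: start y=4.230, vy=20.650 → t=4.410, apex=25.986, x_land=42.116, impact vy=-22.568
  bounce: vy ← 0.53·22.568 = 11.961
Arc 2: start y=0.000, vy=11.961 → t=2.441, apex=7.300, x_land=65.428, impact vy=-11.961
  bounce: vy ← 0.53·11.961 = 6.339
Arc 3: start y=0.000, vy=6.339 → t=1.294, apex=2.050, x_land=77.783, impact vy=-6.339
  bounce: vy ← 0.53·6.339 = 3.360
Arc 4: start y=0.000, vy=3.360 → t=0.686, apex=0.576, x_land=84.332, impact vy=-3.360
  bounce: vy ← 0.53·3.360 = 1.781

1 4.410 25.986 42.116
2 2.441 7.300 65.428
3 1.294 2.050 77.783
4 0.686 0.576 84.332
final: 84.332 1.781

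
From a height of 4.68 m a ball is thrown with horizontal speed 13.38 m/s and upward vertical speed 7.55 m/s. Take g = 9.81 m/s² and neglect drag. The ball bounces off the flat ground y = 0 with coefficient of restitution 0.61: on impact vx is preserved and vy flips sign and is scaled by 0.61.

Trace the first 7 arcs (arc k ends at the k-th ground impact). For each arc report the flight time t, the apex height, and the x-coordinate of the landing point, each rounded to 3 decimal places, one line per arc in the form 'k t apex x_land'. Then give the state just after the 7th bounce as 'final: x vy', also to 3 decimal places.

1 2.013 7.585 26.936
2 1.517 2.822 47.236
3 0.925 1.050 59.618
4 0.565 0.391 67.172
5 0.344 0.145 71.779
6 0.210 0.054 74.590
7 0.128 0.020 76.305
final: 76.305 0.383

Arc 1: start y=4.680, vy=7.550 → t=2.013, apex=7.585, x_land=26.936, impact vy=-12.199
  bounce: vy ← 0.61·12.199 = 7.442
Arc 2: start y=0.000, vy=7.442 → t=1.517, apex=2.822, x_land=47.236, impact vy=-7.442
  bounce: vy ← 0.61·7.442 = 4.539
Arc 3: start y=0.000, vy=4.539 → t=0.925, apex=1.050, x_land=59.618, impact vy=-4.539
  bounce: vy ← 0.61·4.539 = 2.769
Arc 4: start y=0.000, vy=2.769 → t=0.565, apex=0.391, x_land=67.172, impact vy=-2.769
  bounce: vy ← 0.61·2.769 = 1.689
Arc 5: start y=0.000, vy=1.689 → t=0.344, apex=0.145, x_land=71.779, impact vy=-1.689
  bounce: vy ← 0.61·1.689 = 1.030
Arc 6: start y=0.000, vy=1.030 → t=0.210, apex=0.054, x_land=74.590, impact vy=-1.030
  bounce: vy ← 0.61·1.030 = 0.629
Arc 7: start y=0.000, vy=0.629 → t=0.128, apex=0.020, x_land=76.305, impact vy=-0.629
  bounce: vy ← 0.61·0.629 = 0.383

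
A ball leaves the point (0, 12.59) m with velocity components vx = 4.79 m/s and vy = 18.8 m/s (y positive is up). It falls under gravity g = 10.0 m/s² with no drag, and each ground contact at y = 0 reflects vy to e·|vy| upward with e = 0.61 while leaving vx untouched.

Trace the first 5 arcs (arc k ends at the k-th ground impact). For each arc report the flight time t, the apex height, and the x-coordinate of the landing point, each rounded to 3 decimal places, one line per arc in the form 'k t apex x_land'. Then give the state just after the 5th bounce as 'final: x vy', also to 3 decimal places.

1 4.340 30.262 20.789
2 3.001 11.260 35.166
3 1.831 4.190 43.936
4 1.117 1.559 49.285
5 0.681 0.580 52.549
final: 52.549 2.078

Arc 1: start y=12.590, vy=18.800 → t=4.340, apex=30.262, x_land=20.789, impact vy=-24.602
  bounce: vy ← 0.61·24.602 = 15.007
Arc 2: start y=0.000, vy=15.007 → t=3.001, apex=11.260, x_land=35.166, impact vy=-15.007
  bounce: vy ← 0.61·15.007 = 9.154
Arc 3: start y=0.000, vy=9.154 → t=1.831, apex=4.190, x_land=43.936, impact vy=-9.154
  bounce: vy ← 0.61·9.154 = 5.584
Arc 4: start y=0.000, vy=5.584 → t=1.117, apex=1.559, x_land=49.285, impact vy=-5.584
  bounce: vy ← 0.61·5.584 = 3.406
Arc 5: start y=0.000, vy=3.406 → t=0.681, apex=0.580, x_land=52.549, impact vy=-3.406
  bounce: vy ← 0.61·3.406 = 2.078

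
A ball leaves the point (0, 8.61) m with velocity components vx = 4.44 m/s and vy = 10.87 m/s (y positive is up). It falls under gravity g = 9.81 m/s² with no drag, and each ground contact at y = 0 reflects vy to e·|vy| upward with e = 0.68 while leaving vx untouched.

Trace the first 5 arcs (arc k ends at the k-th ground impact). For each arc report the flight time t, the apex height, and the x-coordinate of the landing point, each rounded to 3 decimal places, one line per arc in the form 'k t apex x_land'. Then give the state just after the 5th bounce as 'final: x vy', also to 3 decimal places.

Arc 1: start y=8.610, vy=10.870 → t=2.835, apex=14.632, x_land=12.588, impact vy=-16.944
  bounce: vy ← 0.68·16.944 = 11.522
Arc 2: start y=0.000, vy=11.522 → t=2.349, apex=6.766, x_land=23.018, impact vy=-11.522
  bounce: vy ← 0.68·11.522 = 7.835
Arc 3: start y=0.000, vy=7.835 → t=1.597, apex=3.129, x_land=30.110, impact vy=-7.835
  bounce: vy ← 0.68·7.835 = 5.328
Arc 4: start y=0.000, vy=5.328 → t=1.086, apex=1.447, x_land=34.932, impact vy=-5.328
  bounce: vy ← 0.68·5.328 = 3.623
Arc 5: start y=0.000, vy=3.623 → t=0.739, apex=0.669, x_land=38.212, impact vy=-3.623
  bounce: vy ← 0.68·3.623 = 2.463

1 2.835 14.632 12.588
2 2.349 6.766 23.018
3 1.597 3.129 30.110
4 1.086 1.447 34.932
5 0.739 0.669 38.212
final: 38.212 2.463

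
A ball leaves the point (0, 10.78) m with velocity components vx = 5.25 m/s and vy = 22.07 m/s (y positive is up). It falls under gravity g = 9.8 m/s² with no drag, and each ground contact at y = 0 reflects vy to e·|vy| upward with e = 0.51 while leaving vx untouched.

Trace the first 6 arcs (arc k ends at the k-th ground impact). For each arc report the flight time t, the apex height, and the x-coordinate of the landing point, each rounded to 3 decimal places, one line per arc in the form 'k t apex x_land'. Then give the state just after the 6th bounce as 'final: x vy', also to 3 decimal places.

Arc 1: start y=10.780, vy=22.070 → t=4.949, apex=35.631, x_land=25.980, impact vy=-26.427
  bounce: vy ← 0.51·26.427 = 13.478
Arc 2: start y=0.000, vy=13.478 → t=2.751, apex=9.268, x_land=40.421, impact vy=-13.478
  bounce: vy ← 0.51·13.478 = 6.874
Arc 3: start y=0.000, vy=6.874 → t=1.403, apex=2.411, x_land=47.785, impact vy=-6.874
  bounce: vy ← 0.51·6.874 = 3.506
Arc 4: start y=0.000, vy=3.506 → t=0.715, apex=0.627, x_land=51.541, impact vy=-3.506
  bounce: vy ← 0.51·3.506 = 1.788
Arc 5: start y=0.000, vy=1.788 → t=0.365, apex=0.163, x_land=53.457, impact vy=-1.788
  bounce: vy ← 0.51·1.788 = 0.912
Arc 6: start y=0.000, vy=0.912 → t=0.186, apex=0.042, x_land=54.434, impact vy=-0.912
  bounce: vy ← 0.51·0.912 = 0.465

1 4.949 35.631 25.980
2 2.751 9.268 40.421
3 1.403 2.411 47.785
4 0.715 0.627 51.541
5 0.365 0.163 53.457
6 0.186 0.042 54.434
final: 54.434 0.465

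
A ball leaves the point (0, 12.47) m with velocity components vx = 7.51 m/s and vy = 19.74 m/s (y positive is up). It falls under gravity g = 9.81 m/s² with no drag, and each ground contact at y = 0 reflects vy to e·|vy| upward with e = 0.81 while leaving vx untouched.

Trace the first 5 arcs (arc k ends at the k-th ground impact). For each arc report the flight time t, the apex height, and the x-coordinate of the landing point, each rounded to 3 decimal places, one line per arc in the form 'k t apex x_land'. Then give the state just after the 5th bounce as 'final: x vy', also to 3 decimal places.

1 4.580 32.331 34.393
2 4.159 21.212 65.628
3 3.369 13.917 90.928
4 2.729 9.131 111.422
5 2.210 5.991 128.021
final: 128.021 8.782

Arc 1: start y=12.470, vy=19.740 → t=4.580, apex=32.331, x_land=34.393, impact vy=-25.186
  bounce: vy ← 0.81·25.186 = 20.401
Arc 2: start y=0.000, vy=20.401 → t=4.159, apex=21.212, x_land=65.628, impact vy=-20.401
  bounce: vy ← 0.81·20.401 = 16.524
Arc 3: start y=0.000, vy=16.524 → t=3.369, apex=13.917, x_land=90.928, impact vy=-16.524
  bounce: vy ← 0.81·16.524 = 13.385
Arc 4: start y=0.000, vy=13.385 → t=2.729, apex=9.131, x_land=111.422, impact vy=-13.385
  bounce: vy ← 0.81·13.385 = 10.842
Arc 5: start y=0.000, vy=10.842 → t=2.210, apex=5.991, x_land=128.021, impact vy=-10.842
  bounce: vy ← 0.81·10.842 = 8.782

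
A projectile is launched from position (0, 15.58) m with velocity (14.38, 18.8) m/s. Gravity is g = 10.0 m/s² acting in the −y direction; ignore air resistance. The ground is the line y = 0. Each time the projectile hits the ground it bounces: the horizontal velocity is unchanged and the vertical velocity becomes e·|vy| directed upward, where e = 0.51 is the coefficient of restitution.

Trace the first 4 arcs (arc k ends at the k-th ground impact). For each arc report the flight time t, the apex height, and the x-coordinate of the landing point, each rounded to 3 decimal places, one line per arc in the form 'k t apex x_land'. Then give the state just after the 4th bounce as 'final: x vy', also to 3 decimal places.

Arc 1: start y=15.580, vy=18.800 → t=4.459, apex=33.252, x_land=64.118, impact vy=-25.788
  bounce: vy ← 0.51·25.788 = 13.152
Arc 2: start y=0.000, vy=13.152 → t=2.630, apex=8.649, x_land=101.943, impact vy=-13.152
  bounce: vy ← 0.51·13.152 = 6.708
Arc 3: start y=0.000, vy=6.708 → t=1.342, apex=2.250, x_land=121.234, impact vy=-6.708
  bounce: vy ← 0.51·6.708 = 3.421
Arc 4: start y=0.000, vy=3.421 → t=0.684, apex=0.585, x_land=131.073, impact vy=-3.421
  bounce: vy ← 0.51·3.421 = 1.745

1 4.459 33.252 64.118
2 2.630 8.649 101.943
3 1.342 2.250 121.234
4 0.684 0.585 131.073
final: 131.073 1.745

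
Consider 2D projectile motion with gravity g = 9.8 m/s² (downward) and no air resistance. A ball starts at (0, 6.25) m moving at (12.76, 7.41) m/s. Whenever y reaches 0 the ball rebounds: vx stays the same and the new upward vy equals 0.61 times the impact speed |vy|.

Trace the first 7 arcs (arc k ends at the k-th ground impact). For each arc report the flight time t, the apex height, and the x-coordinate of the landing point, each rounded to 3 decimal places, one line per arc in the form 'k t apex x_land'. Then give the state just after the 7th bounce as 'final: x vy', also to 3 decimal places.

Arc 1: start y=6.250, vy=7.410 → t=2.115, apex=9.051, x_land=26.991, impact vy=-13.319
  bounce: vy ← 0.61·13.319 = 8.125
Arc 2: start y=0.000, vy=8.125 → t=1.658, apex=3.368, x_land=48.148, impact vy=-8.125
  bounce: vy ← 0.61·8.125 = 4.956
Arc 3: start y=0.000, vy=4.956 → t=1.011, apex=1.253, x_land=61.055, impact vy=-4.956
  bounce: vy ← 0.61·4.956 = 3.023
Arc 4: start y=0.000, vy=3.023 → t=0.617, apex=0.466, x_land=68.928, impact vy=-3.023
  bounce: vy ← 0.61·3.023 = 1.844
Arc 5: start y=0.000, vy=1.844 → t=0.376, apex=0.174, x_land=73.730, impact vy=-1.844
  bounce: vy ← 0.61·1.844 = 1.125
Arc 6: start y=0.000, vy=1.125 → t=0.230, apex=0.065, x_land=76.659, impact vy=-1.125
  bounce: vy ← 0.61·1.125 = 0.686
Arc 7: start y=0.000, vy=0.686 → t=0.140, apex=0.024, x_land=78.446, impact vy=-0.686
  bounce: vy ← 0.61·0.686 = 0.419

1 2.115 9.051 26.991
2 1.658 3.368 48.148
3 1.011 1.253 61.055
4 0.617 0.466 68.928
5 0.376 0.174 73.730
6 0.230 0.065 76.659
7 0.140 0.024 78.446
final: 78.446 0.419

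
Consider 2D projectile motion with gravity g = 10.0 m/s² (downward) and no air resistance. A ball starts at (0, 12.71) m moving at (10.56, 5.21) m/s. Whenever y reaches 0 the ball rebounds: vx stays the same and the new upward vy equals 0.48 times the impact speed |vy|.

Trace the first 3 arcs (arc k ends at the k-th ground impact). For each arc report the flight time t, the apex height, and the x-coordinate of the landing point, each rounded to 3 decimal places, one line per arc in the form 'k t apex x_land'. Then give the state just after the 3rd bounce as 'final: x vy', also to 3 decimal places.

1 2.198 14.067 23.214
2 1.610 3.241 40.218
3 0.773 0.747 48.380
final: 48.380 1.855

Arc 1: start y=12.710, vy=5.210 → t=2.198, apex=14.067, x_land=23.214, impact vy=-16.773
  bounce: vy ← 0.48·16.773 = 8.051
Arc 2: start y=0.000, vy=8.051 → t=1.610, apex=3.241, x_land=40.218, impact vy=-8.051
  bounce: vy ← 0.48·8.051 = 3.865
Arc 3: start y=0.000, vy=3.865 → t=0.773, apex=0.747, x_land=48.380, impact vy=-3.865
  bounce: vy ← 0.48·3.865 = 1.855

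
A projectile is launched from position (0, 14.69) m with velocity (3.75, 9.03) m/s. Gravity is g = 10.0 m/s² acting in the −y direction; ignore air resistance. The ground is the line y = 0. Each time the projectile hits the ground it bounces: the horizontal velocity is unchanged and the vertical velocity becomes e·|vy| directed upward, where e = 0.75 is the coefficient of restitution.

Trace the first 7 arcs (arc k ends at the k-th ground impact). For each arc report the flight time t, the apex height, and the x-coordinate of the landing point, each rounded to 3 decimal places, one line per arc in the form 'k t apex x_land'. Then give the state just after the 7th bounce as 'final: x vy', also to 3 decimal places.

Arc 1: start y=14.690, vy=9.030 → t=2.840, apex=18.767, x_land=10.651, impact vy=-19.374
  bounce: vy ← 0.75·19.374 = 14.530
Arc 2: start y=0.000, vy=14.530 → t=2.906, apex=10.556, x_land=21.549, impact vy=-14.530
  bounce: vy ← 0.75·14.530 = 10.898
Arc 3: start y=0.000, vy=10.898 → t=2.180, apex=5.938, x_land=29.722, impact vy=-10.898
  bounce: vy ← 0.75·10.898 = 8.173
Arc 4: start y=0.000, vy=8.173 → t=1.635, apex=3.340, x_land=35.852, impact vy=-8.173
  bounce: vy ← 0.75·8.173 = 6.130
Arc 5: start y=0.000, vy=6.130 → t=1.226, apex=1.879, x_land=40.450, impact vy=-6.130
  bounce: vy ← 0.75·6.130 = 4.597
Arc 6: start y=0.000, vy=4.597 → t=0.919, apex=1.057, x_land=43.898, impact vy=-4.597
  bounce: vy ← 0.75·4.597 = 3.448
Arc 7: start y=0.000, vy=3.448 → t=0.690, apex=0.594, x_land=46.484, impact vy=-3.448
  bounce: vy ← 0.75·3.448 = 2.586

1 2.840 18.767 10.651
2 2.906 10.556 21.549
3 2.180 5.938 29.722
4 1.635 3.340 35.852
5 1.226 1.879 40.450
6 0.919 1.057 43.898
7 0.690 0.594 46.484
final: 46.484 2.586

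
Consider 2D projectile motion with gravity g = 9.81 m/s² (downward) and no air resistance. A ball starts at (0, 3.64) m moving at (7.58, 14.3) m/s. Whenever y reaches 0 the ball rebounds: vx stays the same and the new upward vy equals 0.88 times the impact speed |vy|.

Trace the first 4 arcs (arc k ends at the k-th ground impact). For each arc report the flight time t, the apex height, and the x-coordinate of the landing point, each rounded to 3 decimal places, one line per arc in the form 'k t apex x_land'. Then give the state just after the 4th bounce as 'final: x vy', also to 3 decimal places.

1 3.151 14.063 23.884
2 2.980 10.890 46.473
3 2.622 8.433 66.351
4 2.308 6.531 83.844
final: 83.844 9.961

Arc 1: start y=3.640, vy=14.300 → t=3.151, apex=14.063, x_land=23.884, impact vy=-16.610
  bounce: vy ← 0.88·16.610 = 14.617
Arc 2: start y=0.000, vy=14.617 → t=2.980, apex=10.890, x_land=46.473, impact vy=-14.617
  bounce: vy ← 0.88·14.617 = 12.863
Arc 3: start y=0.000, vy=12.863 → t=2.622, apex=8.433, x_land=66.351, impact vy=-12.863
  bounce: vy ← 0.88·12.863 = 11.320
Arc 4: start y=0.000, vy=11.320 → t=2.308, apex=6.531, x_land=83.844, impact vy=-11.320
  bounce: vy ← 0.88·11.320 = 9.961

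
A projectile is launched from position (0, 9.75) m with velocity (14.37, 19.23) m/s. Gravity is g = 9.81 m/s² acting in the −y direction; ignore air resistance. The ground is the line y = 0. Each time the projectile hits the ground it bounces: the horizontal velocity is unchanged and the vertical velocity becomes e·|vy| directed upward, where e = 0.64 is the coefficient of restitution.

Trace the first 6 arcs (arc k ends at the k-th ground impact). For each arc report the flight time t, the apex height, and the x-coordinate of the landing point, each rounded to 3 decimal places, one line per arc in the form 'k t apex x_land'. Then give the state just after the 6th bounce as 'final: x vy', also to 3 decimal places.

1 4.375 28.598 62.867
2 3.091 11.714 107.280
3 1.978 4.798 135.704
4 1.266 1.965 153.896
5 0.810 0.805 165.539
6 0.519 0.330 172.990
final: 172.990 1.628

Arc 1: start y=9.750, vy=19.230 → t=4.375, apex=28.598, x_land=62.867, impact vy=-23.687
  bounce: vy ← 0.64·23.687 = 15.160
Arc 2: start y=0.000, vy=15.160 → t=3.091, apex=11.714, x_land=107.280, impact vy=-15.160
  bounce: vy ← 0.64·15.160 = 9.702
Arc 3: start y=0.000, vy=9.702 → t=1.978, apex=4.798, x_land=135.704, impact vy=-9.702
  bounce: vy ← 0.64·9.702 = 6.209
Arc 4: start y=0.000, vy=6.209 → t=1.266, apex=1.965, x_land=153.896, impact vy=-6.209
  bounce: vy ← 0.64·6.209 = 3.974
Arc 5: start y=0.000, vy=3.974 → t=0.810, apex=0.805, x_land=165.539, impact vy=-3.974
  bounce: vy ← 0.64·3.974 = 2.543
Arc 6: start y=0.000, vy=2.543 → t=0.519, apex=0.330, x_land=172.990, impact vy=-2.543
  bounce: vy ← 0.64·2.543 = 1.628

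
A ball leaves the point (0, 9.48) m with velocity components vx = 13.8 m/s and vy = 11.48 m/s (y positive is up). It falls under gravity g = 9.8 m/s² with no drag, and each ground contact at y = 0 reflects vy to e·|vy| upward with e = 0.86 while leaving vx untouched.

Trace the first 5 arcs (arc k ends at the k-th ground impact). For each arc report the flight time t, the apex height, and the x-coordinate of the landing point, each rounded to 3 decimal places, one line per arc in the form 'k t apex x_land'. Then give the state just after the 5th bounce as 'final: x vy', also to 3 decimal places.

Arc 1: start y=9.480, vy=11.480 → t=2.990, apex=16.204, x_land=41.261, impact vy=-17.821
  bounce: vy ← 0.86·17.821 = 15.326
Arc 2: start y=0.000, vy=15.326 → t=3.128, apex=11.984, x_land=84.425, impact vy=-15.326
  bounce: vy ← 0.86·15.326 = 13.181
Arc 3: start y=0.000, vy=13.181 → t=2.690, apex=8.864, x_land=121.546, impact vy=-13.181
  bounce: vy ← 0.86·13.181 = 11.335
Arc 4: start y=0.000, vy=11.335 → t=2.313, apex=6.556, x_land=153.470, impact vy=-11.335
  bounce: vy ← 0.86·11.335 = 9.748
Arc 5: start y=0.000, vy=9.748 → t=1.989, apex=4.849, x_land=180.925, impact vy=-9.748
  bounce: vy ← 0.86·9.748 = 8.384

1 2.990 16.204 41.261
2 3.128 11.984 84.425
3 2.690 8.864 121.546
4 2.313 6.556 153.470
5 1.989 4.849 180.925
final: 180.925 8.384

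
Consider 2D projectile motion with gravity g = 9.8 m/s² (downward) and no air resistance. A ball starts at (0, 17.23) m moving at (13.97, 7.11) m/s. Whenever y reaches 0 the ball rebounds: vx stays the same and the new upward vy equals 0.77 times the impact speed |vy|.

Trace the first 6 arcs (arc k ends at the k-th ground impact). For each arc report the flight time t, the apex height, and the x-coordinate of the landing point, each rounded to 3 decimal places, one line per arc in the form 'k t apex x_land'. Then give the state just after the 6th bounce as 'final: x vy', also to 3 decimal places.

Arc 1: start y=17.230, vy=7.110 → t=2.736, apex=19.809, x_land=38.224, impact vy=-19.704
  bounce: vy ← 0.77·19.704 = 15.172
Arc 2: start y=0.000, vy=15.172 → t=3.096, apex=11.745, x_land=81.481, impact vy=-15.172
  bounce: vy ← 0.77·15.172 = 11.683
Arc 3: start y=0.000, vy=11.683 → t=2.384, apex=6.964, x_land=114.788, impact vy=-11.683
  bounce: vy ← 0.77·11.683 = 8.996
Arc 4: start y=0.000, vy=8.996 → t=1.836, apex=4.129, x_land=140.435, impact vy=-8.996
  bounce: vy ← 0.77·8.996 = 6.927
Arc 5: start y=0.000, vy=6.927 → t=1.414, apex=2.448, x_land=160.183, impact vy=-6.927
  bounce: vy ← 0.77·6.927 = 5.334
Arc 6: start y=0.000, vy=5.334 → t=1.088, apex=1.451, x_land=175.389, impact vy=-5.334
  bounce: vy ← 0.77·5.334 = 4.107

1 2.736 19.809 38.224
2 3.096 11.745 81.481
3 2.384 6.964 114.788
4 1.836 4.129 140.435
5 1.414 2.448 160.183
6 1.088 1.451 175.389
final: 175.389 4.107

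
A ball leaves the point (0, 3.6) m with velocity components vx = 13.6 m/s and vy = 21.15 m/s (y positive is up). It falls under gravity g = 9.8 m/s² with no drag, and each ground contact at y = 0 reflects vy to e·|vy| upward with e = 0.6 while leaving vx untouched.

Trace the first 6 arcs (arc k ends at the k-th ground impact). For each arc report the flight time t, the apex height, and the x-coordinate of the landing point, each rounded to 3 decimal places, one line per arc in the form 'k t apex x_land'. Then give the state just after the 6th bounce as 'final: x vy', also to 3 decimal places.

Arc 1: start y=3.600, vy=21.150 → t=4.480, apex=26.423, x_land=60.932, impact vy=-22.757
  bounce: vy ← 0.6·22.757 = 13.654
Arc 2: start y=0.000, vy=13.654 → t=2.787, apex=9.512, x_land=98.830, impact vy=-13.654
  bounce: vy ← 0.6·13.654 = 8.193
Arc 3: start y=0.000, vy=8.193 → t=1.672, apex=3.424, x_land=121.568, impact vy=-8.193
  bounce: vy ← 0.6·8.193 = 4.916
Arc 4: start y=0.000, vy=4.916 → t=1.003, apex=1.233, x_land=135.211, impact vy=-4.916
  bounce: vy ← 0.6·4.916 = 2.949
Arc 5: start y=0.000, vy=2.949 → t=0.602, apex=0.444, x_land=143.397, impact vy=-2.949
  bounce: vy ← 0.6·2.949 = 1.770
Arc 6: start y=0.000, vy=1.770 → t=0.361, apex=0.160, x_land=148.309, impact vy=-1.770
  bounce: vy ← 0.6·1.770 = 1.062

1 4.480 26.423 60.932
2 2.787 9.512 98.830
3 1.672 3.424 121.568
4 1.003 1.233 135.211
5 0.602 0.444 143.397
6 0.361 0.160 148.309
final: 148.309 1.062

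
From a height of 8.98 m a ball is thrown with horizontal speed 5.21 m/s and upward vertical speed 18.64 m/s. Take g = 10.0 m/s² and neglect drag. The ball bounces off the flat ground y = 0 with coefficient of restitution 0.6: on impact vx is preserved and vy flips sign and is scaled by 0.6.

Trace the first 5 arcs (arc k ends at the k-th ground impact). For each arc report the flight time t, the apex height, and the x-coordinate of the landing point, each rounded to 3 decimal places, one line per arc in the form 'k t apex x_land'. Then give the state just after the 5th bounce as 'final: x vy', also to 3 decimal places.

1 4.160 26.352 21.672
2 2.755 9.487 36.025
3 1.653 3.415 44.637
4 0.992 1.230 49.804
5 0.595 0.443 52.905
final: 52.905 1.785

Arc 1: start y=8.980, vy=18.640 → t=4.160, apex=26.352, x_land=21.672, impact vy=-22.958
  bounce: vy ← 0.6·22.958 = 13.775
Arc 2: start y=0.000, vy=13.775 → t=2.755, apex=9.487, x_land=36.025, impact vy=-13.775
  bounce: vy ← 0.6·13.775 = 8.265
Arc 3: start y=0.000, vy=8.265 → t=1.653, apex=3.415, x_land=44.637, impact vy=-8.265
  bounce: vy ← 0.6·8.265 = 4.959
Arc 4: start y=0.000, vy=4.959 → t=0.992, apex=1.230, x_land=49.804, impact vy=-4.959
  bounce: vy ← 0.6·4.959 = 2.975
Arc 5: start y=0.000, vy=2.975 → t=0.595, apex=0.443, x_land=52.905, impact vy=-2.975
  bounce: vy ← 0.6·2.975 = 1.785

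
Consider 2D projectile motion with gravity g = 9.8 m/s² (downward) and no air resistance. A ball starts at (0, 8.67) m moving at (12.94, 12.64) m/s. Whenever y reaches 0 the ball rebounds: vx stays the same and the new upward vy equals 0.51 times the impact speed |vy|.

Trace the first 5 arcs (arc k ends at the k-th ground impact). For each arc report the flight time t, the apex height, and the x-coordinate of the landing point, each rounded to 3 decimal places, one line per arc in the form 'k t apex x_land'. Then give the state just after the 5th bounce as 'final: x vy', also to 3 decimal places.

1 3.143 16.822 40.666
2 1.890 4.375 65.121
3 0.964 1.138 77.593
4 0.492 0.296 83.953
5 0.251 0.077 87.197
final: 87.197 0.626

Arc 1: start y=8.670, vy=12.640 → t=3.143, apex=16.822, x_land=40.666, impact vy=-18.158
  bounce: vy ← 0.51·18.158 = 9.260
Arc 2: start y=0.000, vy=9.260 → t=1.890, apex=4.375, x_land=65.121, impact vy=-9.260
  bounce: vy ← 0.51·9.260 = 4.723
Arc 3: start y=0.000, vy=4.723 → t=0.964, apex=1.138, x_land=77.593, impact vy=-4.723
  bounce: vy ← 0.51·4.723 = 2.409
Arc 4: start y=0.000, vy=2.409 → t=0.492, apex=0.296, x_land=83.953, impact vy=-2.409
  bounce: vy ← 0.51·2.409 = 1.228
Arc 5: start y=0.000, vy=1.228 → t=0.251, apex=0.077, x_land=87.197, impact vy=-1.228
  bounce: vy ← 0.51·1.228 = 0.626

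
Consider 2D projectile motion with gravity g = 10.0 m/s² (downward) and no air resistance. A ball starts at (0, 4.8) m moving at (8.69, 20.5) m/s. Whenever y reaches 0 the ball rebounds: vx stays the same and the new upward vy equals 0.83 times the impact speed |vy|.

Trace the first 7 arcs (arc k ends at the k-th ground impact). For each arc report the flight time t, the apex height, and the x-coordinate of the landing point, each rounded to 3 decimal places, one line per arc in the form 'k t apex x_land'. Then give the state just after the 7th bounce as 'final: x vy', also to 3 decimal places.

1 4.322 25.812 37.559
2 3.772 17.782 70.335
3 3.131 12.250 97.540
4 2.598 8.439 120.119
5 2.157 5.814 138.860
6 1.790 4.005 154.415
7 1.486 2.759 167.326
final: 167.326 6.166

Arc 1: start y=4.800, vy=20.500 → t=4.322, apex=25.812, x_land=37.559, impact vy=-22.721
  bounce: vy ← 0.83·22.721 = 18.859
Arc 2: start y=0.000, vy=18.859 → t=3.772, apex=17.782, x_land=70.335, impact vy=-18.859
  bounce: vy ← 0.83·18.859 = 15.653
Arc 3: start y=0.000, vy=15.653 → t=3.131, apex=12.250, x_land=97.540, impact vy=-15.653
  bounce: vy ← 0.83·15.653 = 12.992
Arc 4: start y=0.000, vy=12.992 → t=2.598, apex=8.439, x_land=120.119, impact vy=-12.992
  bounce: vy ← 0.83·12.992 = 10.783
Arc 5: start y=0.000, vy=10.783 → t=2.157, apex=5.814, x_land=138.860, impact vy=-10.783
  bounce: vy ← 0.83·10.783 = 8.950
Arc 6: start y=0.000, vy=8.950 → t=1.790, apex=4.005, x_land=154.415, impact vy=-8.950
  bounce: vy ← 0.83·8.950 = 7.428
Arc 7: start y=0.000, vy=7.428 → t=1.486, apex=2.759, x_land=167.326, impact vy=-7.428
  bounce: vy ← 0.83·7.428 = 6.166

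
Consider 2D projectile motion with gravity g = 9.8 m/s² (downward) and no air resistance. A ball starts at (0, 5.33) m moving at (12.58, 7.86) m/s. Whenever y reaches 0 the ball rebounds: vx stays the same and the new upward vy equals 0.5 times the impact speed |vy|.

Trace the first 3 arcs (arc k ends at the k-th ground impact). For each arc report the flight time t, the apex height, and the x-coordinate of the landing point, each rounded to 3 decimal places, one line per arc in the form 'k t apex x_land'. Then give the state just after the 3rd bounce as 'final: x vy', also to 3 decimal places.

1 2.118 8.482 26.641
2 1.316 2.121 43.192
3 0.658 0.530 51.468
final: 51.468 1.612

Arc 1: start y=5.330, vy=7.860 → t=2.118, apex=8.482, x_land=26.641, impact vy=-12.894
  bounce: vy ← 0.5·12.894 = 6.447
Arc 2: start y=0.000, vy=6.447 → t=1.316, apex=2.121, x_land=43.192, impact vy=-6.447
  bounce: vy ← 0.5·6.447 = 3.223
Arc 3: start y=0.000, vy=3.223 → t=0.658, apex=0.530, x_land=51.468, impact vy=-3.223
  bounce: vy ← 0.5·3.223 = 1.612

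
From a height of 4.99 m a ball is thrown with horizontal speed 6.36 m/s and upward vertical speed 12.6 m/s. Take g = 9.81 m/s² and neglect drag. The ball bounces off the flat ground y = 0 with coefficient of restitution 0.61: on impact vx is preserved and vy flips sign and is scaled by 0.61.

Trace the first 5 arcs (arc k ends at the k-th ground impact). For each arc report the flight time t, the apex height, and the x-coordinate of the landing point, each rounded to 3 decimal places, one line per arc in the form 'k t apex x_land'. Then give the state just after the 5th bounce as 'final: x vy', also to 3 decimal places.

1 2.918 13.082 18.555
2 1.992 4.868 31.227
3 1.215 1.811 38.957
4 0.741 0.674 43.672
5 0.452 0.251 46.548
final: 46.548 1.353

Arc 1: start y=4.990, vy=12.600 → t=2.918, apex=13.082, x_land=18.555, impact vy=-16.021
  bounce: vy ← 0.61·16.021 = 9.773
Arc 2: start y=0.000, vy=9.773 → t=1.992, apex=4.868, x_land=31.227, impact vy=-9.773
  bounce: vy ← 0.61·9.773 = 5.961
Arc 3: start y=0.000, vy=5.961 → t=1.215, apex=1.811, x_land=38.957, impact vy=-5.961
  bounce: vy ← 0.61·5.961 = 3.636
Arc 4: start y=0.000, vy=3.636 → t=0.741, apex=0.674, x_land=43.672, impact vy=-3.636
  bounce: vy ← 0.61·3.636 = 2.218
Arc 5: start y=0.000, vy=2.218 → t=0.452, apex=0.251, x_land=46.548, impact vy=-2.218
  bounce: vy ← 0.61·2.218 = 1.353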